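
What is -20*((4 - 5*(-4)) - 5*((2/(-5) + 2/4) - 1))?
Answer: -570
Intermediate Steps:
-20*((4 - 5*(-4)) - 5*((2/(-5) + 2/4) - 1)) = -20*((4 + 20) - 5*((2*(-⅕) + 2*(¼)) - 1)) = -20*(24 - 5*((-⅖ + ½) - 1)) = -20*(24 - 5*(⅒ - 1)) = -20*(24 - 5*(-9/10)) = -20*(24 + 9/2) = -20*57/2 = -570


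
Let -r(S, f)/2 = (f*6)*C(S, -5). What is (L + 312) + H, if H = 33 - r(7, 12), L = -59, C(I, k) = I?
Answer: 1294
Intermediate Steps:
r(S, f) = -12*S*f (r(S, f) = -2*f*6*S = -2*6*f*S = -12*S*f)
H = 1041 (H = 33 - (-12)*7*12 = 33 - 1*(-1008) = 33 + 1008 = 1041)
(L + 312) + H = (-59 + 312) + 1041 = 253 + 1041 = 1294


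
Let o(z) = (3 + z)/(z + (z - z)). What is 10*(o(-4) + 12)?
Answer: 245/2 ≈ 122.50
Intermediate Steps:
o(z) = (3 + z)/z (o(z) = (3 + z)/(z + 0) = (3 + z)/z)
10*(o(-4) + 12) = 10*((3 - 4)/(-4) + 12) = 10*(-1/4*(-1) + 12) = 10*(1/4 + 12) = 10*(49/4) = 245/2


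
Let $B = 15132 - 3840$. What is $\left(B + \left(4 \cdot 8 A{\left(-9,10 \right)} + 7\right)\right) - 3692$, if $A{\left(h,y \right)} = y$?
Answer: $7927$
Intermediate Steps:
$B = 11292$
$\left(B + \left(4 \cdot 8 A{\left(-9,10 \right)} + 7\right)\right) - 3692 = \left(11292 + \left(4 \cdot 8 \cdot 10 + 7\right)\right) - 3692 = \left(11292 + \left(32 \cdot 10 + 7\right)\right) - 3692 = \left(11292 + \left(320 + 7\right)\right) - 3692 = \left(11292 + 327\right) - 3692 = 11619 - 3692 = 7927$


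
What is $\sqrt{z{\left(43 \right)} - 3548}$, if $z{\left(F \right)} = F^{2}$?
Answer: $i \sqrt{1699} \approx 41.219 i$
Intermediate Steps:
$\sqrt{z{\left(43 \right)} - 3548} = \sqrt{43^{2} - 3548} = \sqrt{1849 - 3548} = \sqrt{-1699} = i \sqrt{1699}$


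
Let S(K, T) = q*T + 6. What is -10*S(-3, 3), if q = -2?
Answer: 0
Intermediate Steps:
S(K, T) = 6 - 2*T (S(K, T) = -2*T + 6 = 6 - 2*T)
-10*S(-3, 3) = -10*(6 - 2*3) = -10*(6 - 6) = -10*0 = 0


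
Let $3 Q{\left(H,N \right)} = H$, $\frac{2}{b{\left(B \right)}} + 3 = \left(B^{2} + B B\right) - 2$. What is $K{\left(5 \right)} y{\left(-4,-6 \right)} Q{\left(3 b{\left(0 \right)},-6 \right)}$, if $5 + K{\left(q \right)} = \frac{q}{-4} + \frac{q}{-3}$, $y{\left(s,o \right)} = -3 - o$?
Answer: $\frac{19}{2} \approx 9.5$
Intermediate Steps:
$K{\left(q \right)} = -5 - \frac{7 q}{12}$ ($K{\left(q \right)} = -5 + \left(\frac{q}{-4} + \frac{q}{-3}\right) = -5 + \left(q \left(- \frac{1}{4}\right) + q \left(- \frac{1}{3}\right)\right) = -5 - \frac{7 q}{12}$)
$b{\left(B \right)} = \frac{2}{-5 + 2 B^{2}}$ ($b{\left(B \right)} = \frac{2}{-3 - \left(2 - B^{2} - B B\right)} = \frac{2}{-3 + \left(\left(B^{2} + B^{2}\right) - 2\right)} = \frac{2}{-3 + \left(2 B^{2} - 2\right)} = \frac{2}{-3 + \left(-2 + 2 B^{2}\right)} = \frac{2}{-5 + 2 B^{2}}$)
$Q{\left(H,N \right)} = \frac{H}{3}$
$K{\left(5 \right)} y{\left(-4,-6 \right)} Q{\left(3 b{\left(0 \right)},-6 \right)} = \left(-5 - \frac{35}{12}\right) \left(-3 - -6\right) \frac{3 \frac{2}{-5 + 2 \cdot 0^{2}}}{3} = \left(-5 - \frac{35}{12}\right) \left(-3 + 6\right) \frac{3 \frac{2}{-5 + 2 \cdot 0}}{3} = \left(- \frac{95}{12}\right) 3 \frac{3 \frac{2}{-5 + 0}}{3} = - \frac{95 \frac{3 \frac{2}{-5}}{3}}{4} = - \frac{95 \frac{3 \cdot 2 \left(- \frac{1}{5}\right)}{3}}{4} = - \frac{95 \frac{3 \left(- \frac{2}{5}\right)}{3}}{4} = - \frac{95 \cdot \frac{1}{3} \left(- \frac{6}{5}\right)}{4} = \left(- \frac{95}{4}\right) \left(- \frac{2}{5}\right) = \frac{19}{2}$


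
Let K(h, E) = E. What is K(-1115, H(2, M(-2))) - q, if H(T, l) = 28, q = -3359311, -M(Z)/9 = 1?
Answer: 3359339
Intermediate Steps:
M(Z) = -9 (M(Z) = -9*1 = -9)
K(-1115, H(2, M(-2))) - q = 28 - 1*(-3359311) = 28 + 3359311 = 3359339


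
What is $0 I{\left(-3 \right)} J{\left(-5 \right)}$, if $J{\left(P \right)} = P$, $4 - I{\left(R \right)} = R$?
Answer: $0$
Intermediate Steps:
$I{\left(R \right)} = 4 - R$
$0 I{\left(-3 \right)} J{\left(-5 \right)} = 0 \left(4 - -3\right) \left(-5\right) = 0 \left(4 + 3\right) \left(-5\right) = 0 \cdot 7 \left(-5\right) = 0 \left(-5\right) = 0$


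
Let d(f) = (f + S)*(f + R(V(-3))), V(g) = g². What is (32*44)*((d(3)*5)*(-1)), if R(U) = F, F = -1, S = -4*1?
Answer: 14080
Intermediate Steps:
S = -4
R(U) = -1
d(f) = (-1 + f)*(-4 + f) (d(f) = (f - 4)*(f - 1) = (-4 + f)*(-1 + f) = (-1 + f)*(-4 + f))
(32*44)*((d(3)*5)*(-1)) = (32*44)*(((4 + 3² - 5*3)*5)*(-1)) = 1408*(((4 + 9 - 15)*5)*(-1)) = 1408*(-2*5*(-1)) = 1408*(-10*(-1)) = 1408*10 = 14080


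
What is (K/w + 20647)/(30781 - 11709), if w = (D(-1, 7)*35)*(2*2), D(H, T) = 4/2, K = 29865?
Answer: 1162205/1068032 ≈ 1.0882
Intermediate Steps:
D(H, T) = 2 (D(H, T) = 4*(1/2) = 2)
w = 280 (w = (2*35)*(2*2) = 70*4 = 280)
(K/w + 20647)/(30781 - 11709) = (29865/280 + 20647)/(30781 - 11709) = (29865*(1/280) + 20647)/19072 = (5973/56 + 20647)*(1/19072) = (1162205/56)*(1/19072) = 1162205/1068032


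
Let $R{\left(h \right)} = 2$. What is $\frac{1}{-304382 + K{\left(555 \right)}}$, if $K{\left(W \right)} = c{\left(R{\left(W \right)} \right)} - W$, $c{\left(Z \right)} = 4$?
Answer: $- \frac{1}{304933} \approx -3.2794 \cdot 10^{-6}$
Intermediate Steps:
$K{\left(W \right)} = 4 - W$
$\frac{1}{-304382 + K{\left(555 \right)}} = \frac{1}{-304382 + \left(4 - 555\right)} = \frac{1}{-304382 - 551} = \frac{1}{-304933} = - \frac{1}{304933}$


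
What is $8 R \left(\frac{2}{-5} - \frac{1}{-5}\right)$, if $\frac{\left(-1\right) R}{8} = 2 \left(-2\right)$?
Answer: $- \frac{256}{5} \approx -51.2$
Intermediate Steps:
$R = 32$ ($R = - 8 \cdot 2 \left(-2\right) = \left(-8\right) \left(-4\right) = 32$)
$8 R \left(\frac{2}{-5} - \frac{1}{-5}\right) = 8 \cdot 32 \left(\frac{2}{-5} - \frac{1}{-5}\right) = 256 \left(2 \left(- \frac{1}{5}\right) - - \frac{1}{5}\right) = 256 \left(- \frac{2}{5} + \frac{1}{5}\right) = 256 \left(- \frac{1}{5}\right) = - \frac{256}{5}$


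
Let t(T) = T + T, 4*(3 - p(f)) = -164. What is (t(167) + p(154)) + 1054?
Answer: 1432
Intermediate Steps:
p(f) = 44 (p(f) = 3 - 1/4*(-164) = 3 + 41 = 44)
t(T) = 2*T
(t(167) + p(154)) + 1054 = (2*167 + 44) + 1054 = (334 + 44) + 1054 = 378 + 1054 = 1432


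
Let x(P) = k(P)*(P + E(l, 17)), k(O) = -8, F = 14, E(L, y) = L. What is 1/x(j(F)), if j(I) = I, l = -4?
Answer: -1/80 ≈ -0.012500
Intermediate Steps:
x(P) = 32 - 8*P (x(P) = -8*(P - 4) = -8*(-4 + P) = 32 - 8*P)
1/x(j(F)) = 1/(32 - 8*14) = 1/(32 - 112) = 1/(-80) = -1/80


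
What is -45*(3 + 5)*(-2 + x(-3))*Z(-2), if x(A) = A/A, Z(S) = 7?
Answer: 2520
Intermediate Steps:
x(A) = 1
-45*(3 + 5)*(-2 + x(-3))*Z(-2) = -45*(3 + 5)*(-2 + 1)*7 = -45*8*(-1)*7 = -(-360)*7 = -45*(-56) = 2520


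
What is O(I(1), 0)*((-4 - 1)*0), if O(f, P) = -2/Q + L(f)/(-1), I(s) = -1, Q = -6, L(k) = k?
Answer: 0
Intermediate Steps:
O(f, P) = 1/3 - f (O(f, P) = -2/(-6) + f/(-1) = -2*(-1/6) + f*(-1) = 1/3 - f)
O(I(1), 0)*((-4 - 1)*0) = (1/3 - 1*(-1))*((-4 - 1)*0) = (1/3 + 1)*(-5*0) = (4/3)*0 = 0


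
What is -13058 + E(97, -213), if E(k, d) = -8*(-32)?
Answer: -12802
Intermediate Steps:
E(k, d) = 256
-13058 + E(97, -213) = -13058 + 256 = -12802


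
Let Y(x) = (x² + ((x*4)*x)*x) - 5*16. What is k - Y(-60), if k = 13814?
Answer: 874294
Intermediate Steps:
Y(x) = -80 + x² + 4*x³ (Y(x) = (x² + ((4*x)*x)*x) - 80 = (x² + (4*x²)*x) - 80 = (x² + 4*x³) - 80 = -80 + x² + 4*x³)
k - Y(-60) = 13814 - (-80 + (-60)² + 4*(-60)³) = 13814 - (-80 + 3600 + 4*(-216000)) = 13814 - (-80 + 3600 - 864000) = 13814 - 1*(-860480) = 13814 + 860480 = 874294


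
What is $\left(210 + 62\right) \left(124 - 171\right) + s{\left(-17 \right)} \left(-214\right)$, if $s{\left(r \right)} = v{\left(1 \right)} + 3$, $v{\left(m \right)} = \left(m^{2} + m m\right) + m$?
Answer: $-14068$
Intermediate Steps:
$v{\left(m \right)} = m + 2 m^{2}$ ($v{\left(m \right)} = \left(m^{2} + m^{2}\right) + m = 2 m^{2} + m = m + 2 m^{2}$)
$s{\left(r \right)} = 6$ ($s{\left(r \right)} = 1 \left(1 + 2 \cdot 1\right) + 3 = 1 \left(1 + 2\right) + 3 = 1 \cdot 3 + 3 = 3 + 3 = 6$)
$\left(210 + 62\right) \left(124 - 171\right) + s{\left(-17 \right)} \left(-214\right) = \left(210 + 62\right) \left(124 - 171\right) + 6 \left(-214\right) = 272 \left(-47\right) - 1284 = -12784 - 1284 = -14068$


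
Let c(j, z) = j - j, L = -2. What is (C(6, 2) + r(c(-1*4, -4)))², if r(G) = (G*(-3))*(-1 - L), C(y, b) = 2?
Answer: 4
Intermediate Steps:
c(j, z) = 0
r(G) = -3*G (r(G) = (G*(-3))*(-1 - 1*(-2)) = (-3*G)*(-1 + 2) = -3*G*1 = -3*G)
(C(6, 2) + r(c(-1*4, -4)))² = (2 - 3*0)² = (2 + 0)² = 2² = 4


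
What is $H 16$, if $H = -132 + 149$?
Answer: $272$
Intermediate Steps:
$H = 17$
$H 16 = 17 \cdot 16 = 272$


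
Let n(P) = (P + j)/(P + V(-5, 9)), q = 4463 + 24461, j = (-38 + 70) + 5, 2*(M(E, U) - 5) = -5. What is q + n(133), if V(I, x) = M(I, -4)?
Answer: 7838744/271 ≈ 28925.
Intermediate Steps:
M(E, U) = 5/2 (M(E, U) = 5 + (1/2)*(-5) = 5 - 5/2 = 5/2)
V(I, x) = 5/2
j = 37 (j = 32 + 5 = 37)
q = 28924
n(P) = (37 + P)/(5/2 + P) (n(P) = (P + 37)/(P + 5/2) = (37 + P)/(5/2 + P))
q + n(133) = 28924 + 2*(37 + 133)/(5 + 2*133) = 28924 + 2*170/(5 + 266) = 28924 + 2*170/271 = 28924 + 2*(1/271)*170 = 28924 + 340/271 = 7838744/271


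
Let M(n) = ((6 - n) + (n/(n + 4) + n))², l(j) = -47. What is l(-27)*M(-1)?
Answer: -13583/9 ≈ -1509.2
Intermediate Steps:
M(n) = (6 + n/(4 + n))² (M(n) = ((6 - n) + (n/(4 + n) + n))² = ((6 - n) + (n + n/(4 + n)))² = (6 + n/(4 + n))²)
l(-27)*M(-1) = -47*(24 + 7*(-1))²/(4 - 1)² = -47*(24 - 7)²/3² = -47*17²/9 = -47*289/9 = -13583/9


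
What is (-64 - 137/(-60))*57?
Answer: -70357/20 ≈ -3517.9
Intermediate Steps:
(-64 - 137/(-60))*57 = (-64 - 137*(-1/60))*57 = (-64 + 137/60)*57 = -3703/60*57 = -70357/20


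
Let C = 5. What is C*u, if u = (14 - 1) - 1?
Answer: 60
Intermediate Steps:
u = 12 (u = 13 - 1 = 12)
C*u = 5*12 = 60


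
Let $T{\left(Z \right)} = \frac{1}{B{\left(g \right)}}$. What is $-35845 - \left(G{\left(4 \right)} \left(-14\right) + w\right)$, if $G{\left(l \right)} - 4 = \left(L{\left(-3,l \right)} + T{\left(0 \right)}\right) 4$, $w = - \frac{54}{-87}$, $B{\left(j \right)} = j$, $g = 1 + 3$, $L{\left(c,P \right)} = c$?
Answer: $- \frac{1042365}{29} \approx -35944.0$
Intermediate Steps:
$g = 4$
$w = \frac{18}{29}$ ($w = \left(-54\right) \left(- \frac{1}{87}\right) = \frac{18}{29} \approx 0.62069$)
$T{\left(Z \right)} = \frac{1}{4}$
$G{\left(l \right)} = -7$ ($G{\left(l \right)} = 4 + \left(-3 + \frac{1}{4}\right) 4 = 4 - 11 = -7$)
$-35845 - \left(G{\left(4 \right)} \left(-14\right) + w\right) = -35845 - \left(\left(-7\right) \left(-14\right) + \frac{18}{29}\right) = -35845 - \left(98 + \frac{18}{29}\right) = -35845 - \frac{2860}{29} = - \frac{1042365}{29}$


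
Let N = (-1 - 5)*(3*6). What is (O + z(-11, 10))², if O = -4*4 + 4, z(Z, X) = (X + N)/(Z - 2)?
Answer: 3364/169 ≈ 19.905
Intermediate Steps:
N = -108 (N = -6*18 = -108)
z(Z, X) = (-108 + X)/(-2 + Z) (z(Z, X) = (X - 108)/(Z - 2) = (-108 + X)/(-2 + Z))
O = -12 (O = -16 + 4 = -12)
(O + z(-11, 10))² = (-12 + (-108 + 10)/(-2 - 11))² = (-12 - 98/(-13))² = (-12 - 1/13*(-98))² = (-12 + 98/13)² = (-58/13)² = 3364/169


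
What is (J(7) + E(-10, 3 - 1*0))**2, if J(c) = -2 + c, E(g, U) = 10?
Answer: 225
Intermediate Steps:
(J(7) + E(-10, 3 - 1*0))**2 = ((-2 + 7) + 10)**2 = (5 + 10)**2 = 15**2 = 225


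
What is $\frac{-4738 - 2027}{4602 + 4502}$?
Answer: $- \frac{6765}{9104} \approx -0.74308$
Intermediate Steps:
$\frac{-4738 - 2027}{4602 + 4502} = - \frac{6765}{9104}$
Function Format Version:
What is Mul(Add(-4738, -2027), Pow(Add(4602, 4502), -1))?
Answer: Rational(-6765, 9104) ≈ -0.74308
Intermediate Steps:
Mul(Add(-4738, -2027), Pow(Add(4602, 4502), -1)) = Mul(-6765, Pow(9104, -1)) = Mul(-6765, Rational(1, 9104)) = Rational(-6765, 9104)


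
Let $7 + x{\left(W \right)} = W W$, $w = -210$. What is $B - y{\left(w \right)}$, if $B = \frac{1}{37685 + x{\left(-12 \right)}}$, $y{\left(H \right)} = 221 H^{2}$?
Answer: $- \frac{368616994199}{37822} \approx -9.7461 \cdot 10^{6}$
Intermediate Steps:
$x{\left(W \right)} = -7 + W^{2}$ ($x{\left(W \right)} = -7 + W W = -7 + W^{2}$)
$B = \frac{1}{37822}$ ($B = \frac{1}{37685 - \left(7 - \left(-12\right)^{2}\right)} = \frac{1}{37685 + \left(-7 + 144\right)} = \frac{1}{37685 + 137} = \frac{1}{37822} \approx 2.644 \cdot 10^{-5}$)
$B - y{\left(w \right)} = \frac{1}{37822} - 221 \left(-210\right)^{2} = \frac{1}{37822} - 221 \cdot 44100 = \frac{1}{37822} - 9746100 = - \frac{368616994199}{37822}$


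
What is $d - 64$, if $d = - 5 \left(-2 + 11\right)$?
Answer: $-109$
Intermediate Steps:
$d = -45$ ($d = \left(-5\right) 9 = -45$)
$d - 64 = -45 - 64 = -109$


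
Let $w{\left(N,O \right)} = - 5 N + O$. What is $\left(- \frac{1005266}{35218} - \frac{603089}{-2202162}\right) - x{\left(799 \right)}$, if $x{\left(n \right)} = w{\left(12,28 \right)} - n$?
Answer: $\frac{31128151018453}{38777870658} \approx 802.73$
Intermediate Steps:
$w{\left(N,O \right)} = O - 5 N$
$x{\left(n \right)} = -32 - n$ ($x{\left(n \right)} = \left(28 - 60\right) - n = -32 - n$)
$\left(- \frac{1005266}{35218} - \frac{603089}{-2202162}\right) - x{\left(799 \right)} = \left(- \frac{1005266}{35218} - \frac{603089}{-2202162}\right) - \left(-32 - 799\right) = \left(\left(-1005266\right) \frac{1}{35218} - - \frac{603089}{2202162}\right) - \left(-32 - 799\right) = \left(- \frac{502633}{17609} + \frac{603089}{2202162}\right) - -831 = - \frac{1096259498345}{38777870658} + 831 = \frac{31128151018453}{38777870658}$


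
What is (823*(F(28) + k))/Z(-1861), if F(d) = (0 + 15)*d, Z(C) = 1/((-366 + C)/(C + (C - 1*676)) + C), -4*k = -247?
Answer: -12976720872371/17592 ≈ -7.3765e+8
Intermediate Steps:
k = 247/4 (k = -¼*(-247) = 247/4 ≈ 61.750)
Z(C) = 1/(C + (-366 + C)/(-676 + 2*C)) (Z(C) = 1/((-366 + C)/(C + (C - 676)) + C) = 1/((-366 + C)/(C + (-676 + C)) + C) = 1/((-366 + C)/(-676 + 2*C) + C) = 1/(C + (-366 + C)/(-676 + 2*C)))
F(d) = 15*d
(823*(F(28) + k))/Z(-1861) = (823*(15*28 + 247/4))/((2*(338 - 1*(-1861))/(366 - 2*(-1861)² + 675*(-1861)))) = (823*(420 + 247/4))/((2*(338 + 1861)/(366 - 2*3463321 - 1256175))) = (823*(1927/4))/((2*2199/(366 - 6926642 - 1256175))) = 1585921/(4*((2*2199/(-8182451)))) = 1585921/(4*((2*(-1/8182451)*2199))) = 1585921/(4*(-4398/8182451)) = (1585921/4)*(-8182451/4398) = -12976720872371/17592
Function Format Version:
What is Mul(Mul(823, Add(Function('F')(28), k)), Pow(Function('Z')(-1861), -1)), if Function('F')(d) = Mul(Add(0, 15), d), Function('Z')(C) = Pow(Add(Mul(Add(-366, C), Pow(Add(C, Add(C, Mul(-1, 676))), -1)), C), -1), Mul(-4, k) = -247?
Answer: Rational(-12976720872371, 17592) ≈ -7.3765e+8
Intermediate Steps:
k = Rational(247, 4) (k = Mul(Rational(-1, 4), -247) = Rational(247, 4) ≈ 61.750)
Function('Z')(C) = Pow(Add(C, Mul(Pow(Add(-676, Mul(2, C)), -1), Add(-366, C))), -1) (Function('Z')(C) = Pow(Add(Mul(Add(-366, C), Pow(Add(C, Add(C, -676)), -1)), C), -1) = Pow(Add(Mul(Add(-366, C), Pow(Add(C, Add(-676, C)), -1)), C), -1) = Pow(Add(Mul(Add(-366, C), Pow(Add(-676, Mul(2, C)), -1)), C), -1) = Pow(Add(Mul(Pow(Add(-676, Mul(2, C)), -1), Add(-366, C)), C), -1) = Pow(Add(C, Mul(Pow(Add(-676, Mul(2, C)), -1), Add(-366, C))), -1))
Function('F')(d) = Mul(15, d)
Mul(Mul(823, Add(Function('F')(28), k)), Pow(Function('Z')(-1861), -1)) = Mul(Mul(823, Add(Mul(15, 28), Rational(247, 4))), Pow(Mul(2, Pow(Add(366, Mul(-2, Pow(-1861, 2)), Mul(675, -1861)), -1), Add(338, Mul(-1, -1861))), -1)) = Mul(Mul(823, Add(420, Rational(247, 4))), Pow(Mul(2, Pow(Add(366, Mul(-2, 3463321), -1256175), -1), Add(338, 1861)), -1)) = Mul(Mul(823, Rational(1927, 4)), Pow(Mul(2, Pow(Add(366, -6926642, -1256175), -1), 2199), -1)) = Mul(Rational(1585921, 4), Pow(Mul(2, Pow(-8182451, -1), 2199), -1)) = Mul(Rational(1585921, 4), Pow(Mul(2, Rational(-1, 8182451), 2199), -1)) = Mul(Rational(1585921, 4), Pow(Rational(-4398, 8182451), -1)) = Mul(Rational(1585921, 4), Rational(-8182451, 4398)) = Rational(-12976720872371, 17592)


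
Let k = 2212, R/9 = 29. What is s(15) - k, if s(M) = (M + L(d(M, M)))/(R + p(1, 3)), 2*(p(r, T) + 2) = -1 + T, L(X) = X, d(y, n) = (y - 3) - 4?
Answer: -575097/260 ≈ -2211.9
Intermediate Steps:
d(y, n) = -7 + y (d(y, n) = (-3 + y) - 4 = -7 + y)
R = 261 (R = 9*29 = 261)
p(r, T) = -5/2 + T/2 (p(r, T) = -2 + (-1 + T)/2 = -2 + (-½ + T/2) = -5/2 + T/2)
s(M) = -7/260 + M/130 (s(M) = (M + (-7 + M))/(261 + (-5/2 + (½)*3)) = (-7 + 2*M)/(261 + (-5/2 + 3/2)) = (-7 + 2*M)/(261 - 1) = (-7 + 2*M)/260 = (-7 + 2*M)*(1/260) = -7/260 + M/130)
s(15) - k = (-7/260 + (1/130)*15) - 1*2212 = (-7/260 + 3/26) - 2212 = 23/260 - 2212 = -575097/260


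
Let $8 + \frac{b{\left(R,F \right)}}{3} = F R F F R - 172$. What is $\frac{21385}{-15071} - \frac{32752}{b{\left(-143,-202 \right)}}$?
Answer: $- \frac{386187881764831}{272164499965437} \approx -1.419$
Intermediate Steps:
$b{\left(R,F \right)} = -540 + 3 F^{3} R^{2}$ ($b{\left(R,F \right)} = -24 + 3 \left(F R F F R - 172\right) = -24 + 3 \left(F F R F R - 172\right) = -24 + 3 \left(R F^{2} F R - 172\right) = -24 + 3 \left(R F^{3} R - 172\right) = -24 + 3 \left(F^{3} R^{2} - 172\right) = -24 + 3 \left(-172 + F^{3} R^{2}\right) = -24 + \left(-516 + 3 F^{3} R^{2}\right) = -540 + 3 F^{3} R^{2}$)
$\frac{21385}{-15071} - \frac{32752}{b{\left(-143,-202 \right)}} = \frac{21385}{-15071} - \frac{32752}{-540 + 3 \left(-202\right)^{3} \left(-143\right)^{2}} = 21385 \left(- \frac{1}{15071}\right) - \frac{32752}{-540 + 3 \left(-8242408\right) 20449} = - \frac{3055}{2153} - \frac{32752}{-540 - 505647003576} = - \frac{3055}{2153} - \frac{32752}{-505647004116} = - \frac{3055}{2153} - - \frac{8188}{126411751029} = - \frac{3055}{2153} + \frac{8188}{126411751029} = - \frac{386187881764831}{272164499965437}$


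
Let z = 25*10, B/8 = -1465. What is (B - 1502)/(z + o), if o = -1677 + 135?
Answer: 6611/646 ≈ 10.234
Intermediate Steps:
B = -11720 (B = 8*(-1465) = -11720)
z = 250
o = -1542
(B - 1502)/(z + o) = (-11720 - 1502)/(250 - 1542) = -13222/(-1292) = -13222*(-1/1292) = 6611/646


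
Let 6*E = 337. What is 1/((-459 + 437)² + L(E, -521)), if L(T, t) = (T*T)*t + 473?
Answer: -36/59134997 ≈ -6.0878e-7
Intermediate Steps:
E = 337/6 (E = (⅙)*337 = 337/6 ≈ 56.167)
L(T, t) = 473 + t*T² (L(T, t) = T²*t + 473 = t*T² + 473 = 473 + t*T²)
1/((-459 + 437)² + L(E, -521)) = 1/((-459 + 437)² + (473 - 521*(337/6)²)) = 1/((-22)² + (473 - 521*113569/36)) = 1/(484 + (473 - 59169449/36)) = 1/(484 - 59152421/36) = 1/(-59134997/36) = -36/59134997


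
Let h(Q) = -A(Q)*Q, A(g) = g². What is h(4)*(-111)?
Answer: 7104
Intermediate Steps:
h(Q) = -Q³ (h(Q) = -Q²*Q = -Q³)
h(4)*(-111) = -1*4³*(-111) = -1*64*(-111) = -64*(-111) = 7104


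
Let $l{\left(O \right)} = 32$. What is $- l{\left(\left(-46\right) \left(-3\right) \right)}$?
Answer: $-32$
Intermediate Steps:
$- l{\left(\left(-46\right) \left(-3\right) \right)} = \left(-1\right) 32 = -32$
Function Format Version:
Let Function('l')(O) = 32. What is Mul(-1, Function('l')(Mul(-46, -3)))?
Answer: -32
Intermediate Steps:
Mul(-1, Function('l')(Mul(-46, -3))) = Mul(-1, 32) = -32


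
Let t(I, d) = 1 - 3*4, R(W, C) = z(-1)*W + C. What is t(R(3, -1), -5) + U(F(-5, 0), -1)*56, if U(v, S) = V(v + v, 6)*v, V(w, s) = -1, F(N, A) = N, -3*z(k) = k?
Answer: 269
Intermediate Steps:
z(k) = -k/3
U(v, S) = -v
R(W, C) = C + W/3 (R(W, C) = (-⅓*(-1))*W + C = W/3 + C = C + W/3)
t(I, d) = -11 (t(I, d) = 1 - 12 = -11)
t(R(3, -1), -5) + U(F(-5, 0), -1)*56 = -11 - 1*(-5)*56 = -11 + 5*56 = -11 + 280 = 269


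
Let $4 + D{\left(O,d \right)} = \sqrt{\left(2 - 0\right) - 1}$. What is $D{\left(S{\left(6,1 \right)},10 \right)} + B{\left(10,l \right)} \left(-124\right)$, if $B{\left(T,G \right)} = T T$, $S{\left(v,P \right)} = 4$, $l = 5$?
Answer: $-12403$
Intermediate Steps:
$B{\left(T,G \right)} = T^{2}$
$D{\left(O,d \right)} = -3$ ($D{\left(O,d \right)} = -4 + \sqrt{\left(2 - 0\right) - 1} = -4 + \sqrt{\left(2 + 0\right) - 1} = -4 + \sqrt{2 - 1} = -4 + \sqrt{1} = -4 + 1 = -3$)
$D{\left(S{\left(6,1 \right)},10 \right)} + B{\left(10,l \right)} \left(-124\right) = -3 + 10^{2} \left(-124\right) = -3 + 100 \left(-124\right) = -3 - 12400 = -12403$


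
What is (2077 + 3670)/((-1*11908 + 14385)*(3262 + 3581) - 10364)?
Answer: 5747/16939747 ≈ 0.00033926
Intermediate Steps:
(2077 + 3670)/((-1*11908 + 14385)*(3262 + 3581) - 10364) = 5747/((-11908 + 14385)*6843 - 10364) = 5747/(2477*6843 - 10364) = 5747/(16950111 - 10364) = 5747/16939747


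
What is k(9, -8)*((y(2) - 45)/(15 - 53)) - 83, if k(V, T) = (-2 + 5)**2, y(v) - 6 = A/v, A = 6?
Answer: -1415/19 ≈ -74.474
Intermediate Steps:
y(v) = 6 + 6/v
k(V, T) = 9 (k(V, T) = 3**2 = 9)
k(9, -8)*((y(2) - 45)/(15 - 53)) - 83 = 9*(((6 + 6/2) - 45)/(15 - 53)) - 83 = 9*(((6 + 6*(1/2)) - 45)/(-38)) - 83 = 9*(((6 + 3) - 45)*(-1/38)) - 83 = 9*((9 - 45)*(-1/38)) - 83 = 9*(-36*(-1/38)) - 83 = 9*(18/19) - 83 = 162/19 - 83 = -1415/19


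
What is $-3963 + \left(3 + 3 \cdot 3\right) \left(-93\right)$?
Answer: $-5079$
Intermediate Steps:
$-3963 + \left(3 + 3 \cdot 3\right) \left(-93\right) = -3963 + \left(3 + 9\right) \left(-93\right) = -3963 + 12 \left(-93\right) = -3963 - 1116 = -5079$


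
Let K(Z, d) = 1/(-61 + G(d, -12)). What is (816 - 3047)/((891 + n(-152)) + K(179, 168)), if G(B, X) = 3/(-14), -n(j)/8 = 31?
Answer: -1911967/551037 ≈ -3.4698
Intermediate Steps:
n(j) = -248 (n(j) = -8*31 = -248)
G(B, X) = -3/14 (G(B, X) = 3*(-1/14) = -3/14)
K(Z, d) = -14/857 (K(Z, d) = 1/(-61 - 3/14) = 1/(-857/14) = -14/857)
(816 - 3047)/((891 + n(-152)) + K(179, 168)) = (816 - 3047)/((891 - 248) - 14/857) = -2231/(643 - 14/857) = -2231/551037/857 = -2231*857/551037 = -1911967/551037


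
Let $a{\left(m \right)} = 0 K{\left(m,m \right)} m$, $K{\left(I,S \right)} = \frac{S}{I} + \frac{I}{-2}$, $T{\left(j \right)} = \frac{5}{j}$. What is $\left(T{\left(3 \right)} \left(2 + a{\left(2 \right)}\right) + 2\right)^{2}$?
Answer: $\frac{256}{9} \approx 28.444$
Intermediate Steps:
$K{\left(I,S \right)} = - \frac{I}{2} + \frac{S}{I}$ ($K{\left(I,S \right)} = \frac{S}{I} + I \left(- \frac{1}{2}\right) = \frac{S}{I} - \frac{I}{2} = - \frac{I}{2} + \frac{S}{I}$)
$a{\left(m \right)} = 0$ ($a{\left(m \right)} = 0 \left(- \frac{m}{2} + \frac{m}{m}\right) m = 0 \left(- \frac{m}{2} + 1\right) m = 0 \left(1 - \frac{m}{2}\right) m = 0 m = 0$)
$\left(T{\left(3 \right)} \left(2 + a{\left(2 \right)}\right) + 2\right)^{2} = \left(\frac{5}{3} \left(2 + 0\right) + 2\right)^{2} = \left(5 \cdot \frac{1}{3} \cdot 2 + 2\right)^{2} = \left(\frac{5}{3} \cdot 2 + 2\right)^{2} = \left(\frac{10}{3} + 2\right)^{2} = \left(\frac{16}{3}\right)^{2} = \frac{256}{9}$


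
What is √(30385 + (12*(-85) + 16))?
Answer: √29381 ≈ 171.41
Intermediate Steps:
√(30385 + (12*(-85) + 16)) = √(30385 + (-1020 + 16)) = √(30385 - 1004) = √29381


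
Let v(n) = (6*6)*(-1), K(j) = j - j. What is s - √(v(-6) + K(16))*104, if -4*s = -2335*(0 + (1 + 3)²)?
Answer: 9340 - 624*I ≈ 9340.0 - 624.0*I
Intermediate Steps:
K(j) = 0
v(n) = -36 (v(n) = 36*(-1) = -36)
s = 9340 (s = -(-2335)*(0 + (1 + 3)²)/4 = -(-2335)*(0 + 4²)/4 = -(-2335)*(0 + 16)/4 = -(-2335)*16/4 = -¼*(-37360) = 9340)
s - √(v(-6) + K(16))*104 = 9340 - √(-36 + 0)*104 = 9340 - √(-36)*104 = 9340 - 6*I*104 = 9340 - 624*I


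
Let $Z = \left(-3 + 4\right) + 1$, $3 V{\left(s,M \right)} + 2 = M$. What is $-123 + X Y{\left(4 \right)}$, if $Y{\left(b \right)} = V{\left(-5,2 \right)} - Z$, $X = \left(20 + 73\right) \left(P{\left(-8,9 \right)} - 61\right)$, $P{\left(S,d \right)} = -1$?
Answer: $11409$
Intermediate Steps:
$V{\left(s,M \right)} = - \frac{2}{3} + \frac{M}{3}$
$X = -5766$ ($X = \left(20 + 73\right) \left(-1 - 61\right) = 93 \left(-62\right) = -5766$)
$Z = 2$ ($Z = 1 + 1 = 2$)
$Y{\left(b \right)} = -2$ ($Y{\left(b \right)} = \left(- \frac{2}{3} + \frac{1}{3} \cdot 2\right) - 2 = \left(- \frac{2}{3} + \frac{2}{3}\right) - 2 = 0 - 2 = -2$)
$-123 + X Y{\left(4 \right)} = -123 - -11532 = -123 + 11532 = 11409$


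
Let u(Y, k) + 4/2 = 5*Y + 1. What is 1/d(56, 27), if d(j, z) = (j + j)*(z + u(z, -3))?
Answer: 1/18032 ≈ 5.5457e-5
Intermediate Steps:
u(Y, k) = -1 + 5*Y (u(Y, k) = -2 + (5*Y + 1) = -2 + (1 + 5*Y) = -1 + 5*Y)
d(j, z) = 2*j*(-1 + 6*z) (d(j, z) = (j + j)*(z + (-1 + 5*z)) = (2*j)*(-1 + 6*z) = 2*j*(-1 + 6*z))
1/d(56, 27) = 1/(2*56*(-1 + 6*27)) = 1/(2*56*(-1 + 162)) = 1/(2*56*161) = 1/18032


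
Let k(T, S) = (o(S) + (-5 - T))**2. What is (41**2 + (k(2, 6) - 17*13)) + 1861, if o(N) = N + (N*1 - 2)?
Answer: 3330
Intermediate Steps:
o(N) = -2 + 2*N (o(N) = N + (N - 2) = N + (-2 + N) = -2 + 2*N)
k(T, S) = (-7 - T + 2*S)**2 (k(T, S) = ((-2 + 2*S) + (-5 - T))**2 = (-7 - T + 2*S)**2)
(41**2 + (k(2, 6) - 17*13)) + 1861 = (41**2 + ((7 + 2 - 2*6)**2 - 17*13)) + 1861 = (1681 + ((7 + 2 - 12)**2 - 221)) + 1861 = (1681 + ((-3)**2 - 221)) + 1861 = (1681 + (9 - 221)) + 1861 = (1681 - 212) + 1861 = 1469 + 1861 = 3330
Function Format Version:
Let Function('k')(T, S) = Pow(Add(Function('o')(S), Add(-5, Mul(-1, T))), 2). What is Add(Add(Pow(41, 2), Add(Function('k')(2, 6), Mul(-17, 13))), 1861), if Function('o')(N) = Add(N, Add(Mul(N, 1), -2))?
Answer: 3330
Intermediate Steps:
Function('o')(N) = Add(-2, Mul(2, N)) (Function('o')(N) = Add(N, Add(N, -2)) = Add(N, Add(-2, N)) = Add(-2, Mul(2, N)))
Function('k')(T, S) = Pow(Add(-7, Mul(-1, T), Mul(2, S)), 2) (Function('k')(T, S) = Pow(Add(Add(-2, Mul(2, S)), Add(-5, Mul(-1, T))), 2) = Pow(Add(-7, Mul(-1, T), Mul(2, S)), 2))
Add(Add(Pow(41, 2), Add(Function('k')(2, 6), Mul(-17, 13))), 1861) = Add(Add(Pow(41, 2), Add(Pow(Add(7, 2, Mul(-2, 6)), 2), Mul(-17, 13))), 1861) = Add(Add(1681, Add(Pow(Add(7, 2, -12), 2), -221)), 1861) = Add(Add(1681, Add(Pow(-3, 2), -221)), 1861) = Add(Add(1681, Add(9, -221)), 1861) = Add(Add(1681, -212), 1861) = Add(1469, 1861) = 3330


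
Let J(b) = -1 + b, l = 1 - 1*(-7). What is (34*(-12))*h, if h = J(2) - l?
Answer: 2856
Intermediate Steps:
l = 8 (l = 1 + 7 = 8)
h = -7 (h = (-1 + 2) - 1*8 = 1 - 8 = -7)
(34*(-12))*h = (34*(-12))*(-7) = -408*(-7) = 2856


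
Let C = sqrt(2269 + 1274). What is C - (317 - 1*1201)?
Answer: 884 + sqrt(3543) ≈ 943.52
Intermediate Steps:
C = sqrt(3543) ≈ 59.523
C - (317 - 1*1201) = sqrt(3543) - (317 - 1*1201) = sqrt(3543) - (317 - 1201) = sqrt(3543) - 1*(-884) = sqrt(3543) + 884 = 884 + sqrt(3543)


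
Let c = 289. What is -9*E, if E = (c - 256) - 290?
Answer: 2313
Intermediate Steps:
E = -257 (E = (289 - 256) - 290 = 33 - 290 = -257)
-9*E = -9*(-257) = 2313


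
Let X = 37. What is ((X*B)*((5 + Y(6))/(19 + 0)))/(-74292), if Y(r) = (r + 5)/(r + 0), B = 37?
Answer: -1369/206568 ≈ -0.0066274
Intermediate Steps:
Y(r) = (5 + r)/r
((X*B)*((5 + Y(6))/(19 + 0)))/(-74292) = ((37*37)*((5 + (5 + 6)/6)/(19 + 0)))/(-74292) = (1369*((5 + (1/6)*11)/19))*(-1/74292) = (1369*((5 + 11/6)*(1/19)))*(-1/74292) = (1369*((41/6)*(1/19)))*(-1/74292) = (1369*(41/114))*(-1/74292) = (56129/114)*(-1/74292) = -1369/206568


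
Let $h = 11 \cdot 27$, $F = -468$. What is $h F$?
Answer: $-138996$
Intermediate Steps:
$h = 297$
$h F = 297 \left(-468\right) = -138996$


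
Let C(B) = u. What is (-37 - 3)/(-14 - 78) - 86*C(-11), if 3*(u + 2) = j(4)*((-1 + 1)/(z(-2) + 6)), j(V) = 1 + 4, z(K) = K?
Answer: 3966/23 ≈ 172.43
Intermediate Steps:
j(V) = 5
u = -2 (u = -2 + (5*((-1 + 1)/(-2 + 6)))/3 = -2 + (5*(0/4))/3 = -2 + (5*(0*(1/4)))/3 = -2 + (5*0)/3 = -2 + (1/3)*0 = -2 + 0 = -2)
C(B) = -2
(-37 - 3)/(-14 - 78) - 86*C(-11) = (-37 - 3)/(-14 - 78) - 86*(-2) = -40/(-92) + 172 = -40*(-1/92) + 172 = 10/23 + 172 = 3966/23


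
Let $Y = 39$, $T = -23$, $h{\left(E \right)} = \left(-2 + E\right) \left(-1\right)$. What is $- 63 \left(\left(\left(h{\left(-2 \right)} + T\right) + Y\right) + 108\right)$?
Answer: $-8064$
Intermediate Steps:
$h{\left(E \right)} = 2 - E$
$- 63 \left(\left(\left(h{\left(-2 \right)} + T\right) + Y\right) + 108\right) = - 63 \left(\left(\left(\left(2 - -2\right) - 23\right) + 39\right) + 108\right) = - 63 \left(\left(\left(\left(2 + 2\right) - 23\right) + 39\right) + 108\right) = - 63 \left(\left(\left(4 - 23\right) + 39\right) + 108\right) = - 63 \left(\left(-19 + 39\right) + 108\right) = - 63 \left(20 + 108\right) = \left(-63\right) 128 = -8064$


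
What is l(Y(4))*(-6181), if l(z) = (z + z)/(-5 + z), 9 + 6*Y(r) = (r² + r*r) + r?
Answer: 111258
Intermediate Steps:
Y(r) = -3/2 + r²/3 + r/6 (Y(r) = -3/2 + ((r² + r*r) + r)/6 = -3/2 + ((r² + r²) + r)/6 = -3/2 + (2*r² + r)/6 = -3/2 + (r + 2*r²)/6 = -3/2 + (r²/3 + r/6) = -3/2 + r²/3 + r/6)
l(z) = 2*z/(-5 + z) (l(z) = (2*z)/(-5 + z) = 2*z/(-5 + z))
l(Y(4))*(-6181) = (2*(-3/2 + (⅓)*4² + (⅙)*4)/(-5 + (-3/2 + (⅓)*4² + (⅙)*4)))*(-6181) = (2*(-3/2 + (⅓)*16 + ⅔)/(-5 + (-3/2 + (⅓)*16 + ⅔)))*(-6181) = (2*(-3/2 + 16/3 + ⅔)/(-5 + (-3/2 + 16/3 + ⅔)))*(-6181) = (2*(9/2)/(-5 + 9/2))*(-6181) = (2*(9/2)/(-½))*(-6181) = (2*(9/2)*(-2))*(-6181) = -18*(-6181) = 111258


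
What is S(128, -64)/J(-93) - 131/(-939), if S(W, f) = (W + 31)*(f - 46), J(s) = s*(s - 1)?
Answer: -2546318/1368123 ≈ -1.8612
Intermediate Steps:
J(s) = s*(-1 + s)
S(W, f) = (-46 + f)*(31 + W) (S(W, f) = (31 + W)*(-46 + f) = (-46 + f)*(31 + W))
S(128, -64)/J(-93) - 131/(-939) = (-1426 - 46*128 + 31*(-64) + 128*(-64))/((-93*(-1 - 93))) - 131/(-939) = (-1426 - 5888 - 1984 - 8192)/((-93*(-94))) - 131*(-1/939) = -17490/8742 + 131/939 = -17490*1/8742 + 131/939 = -2915/1457 + 131/939 = -2546318/1368123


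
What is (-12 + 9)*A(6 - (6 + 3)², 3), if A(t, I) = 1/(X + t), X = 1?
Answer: 3/74 ≈ 0.040541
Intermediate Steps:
A(t, I) = 1/(1 + t)
(-12 + 9)*A(6 - (6 + 3)², 3) = (-12 + 9)/(1 + (6 - (6 + 3)²)) = -3/(1 + (6 - 1*9²)) = -3/(1 + (6 - 1*81)) = -3/(1 + (6 - 81)) = -3/(1 - 75) = -3/(-74) = -3*(-1/74) = 3/74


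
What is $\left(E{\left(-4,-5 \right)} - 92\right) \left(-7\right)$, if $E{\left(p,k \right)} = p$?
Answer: $672$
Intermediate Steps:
$\left(E{\left(-4,-5 \right)} - 92\right) \left(-7\right) = \left(-4 - 92\right) \left(-7\right) = \left(-96\right) \left(-7\right) = 672$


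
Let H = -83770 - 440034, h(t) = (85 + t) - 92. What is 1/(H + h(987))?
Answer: -1/522824 ≈ -1.9127e-6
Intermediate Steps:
h(t) = -7 + t
H = -523804
1/(H + h(987)) = 1/(-523804 + (-7 + 987)) = 1/(-523804 + 980) = 1/(-522824) = -1/522824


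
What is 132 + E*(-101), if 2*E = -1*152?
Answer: 7808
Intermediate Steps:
E = -76 (E = (-1*152)/2 = (1/2)*(-152) = -76)
132 + E*(-101) = 132 - 76*(-101) = 132 + 7676 = 7808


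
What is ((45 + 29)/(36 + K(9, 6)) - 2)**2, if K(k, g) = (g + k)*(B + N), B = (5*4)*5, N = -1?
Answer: 8809024/2313441 ≈ 3.8078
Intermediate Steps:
B = 100 (B = 20*5 = 100)
K(k, g) = 99*g + 99*k (K(k, g) = (g + k)*(100 - 1) = (g + k)*99 = 99*g + 99*k)
((45 + 29)/(36 + K(9, 6)) - 2)**2 = ((45 + 29)/(36 + (99*6 + 99*9)) - 2)**2 = (74/(36 + (594 + 891)) - 2)**2 = (74/(36 + 1485) - 2)**2 = (74/1521 - 2)**2 = (-2968/1521)**2 = 8809024/2313441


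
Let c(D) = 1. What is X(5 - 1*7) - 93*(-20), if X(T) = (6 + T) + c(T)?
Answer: 1865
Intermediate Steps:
X(T) = 7 + T (X(T) = (6 + T) + 1 = 7 + T)
X(5 - 1*7) - 93*(-20) = (7 + (5 - 1*7)) - 93*(-20) = (7 + (5 - 7)) + 1860 = (7 - 2) + 1860 = 5 + 1860 = 1865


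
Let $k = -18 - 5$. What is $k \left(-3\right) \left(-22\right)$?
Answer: $-1518$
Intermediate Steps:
$k = -23$ ($k = -18 - 5 = -23$)
$k \left(-3\right) \left(-22\right) = \left(-23\right) \left(-3\right) \left(-22\right) = 69 \left(-22\right) = -1518$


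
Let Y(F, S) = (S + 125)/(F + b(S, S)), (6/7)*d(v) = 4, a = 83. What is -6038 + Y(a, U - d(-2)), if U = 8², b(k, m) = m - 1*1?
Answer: -2559559/424 ≈ -6036.7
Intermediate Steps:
d(v) = 14/3 (d(v) = (7/6)*4 = 14/3)
b(k, m) = -1 + m (b(k, m) = m - 1 = -1 + m)
U = 64
Y(F, S) = (125 + S)/(-1 + F + S) (Y(F, S) = (S + 125)/(F + (-1 + S)) = (125 + S)/(-1 + F + S))
-6038 + Y(a, U - d(-2)) = -6038 + (125 + (64 - 1*14/3))/(-1 + 83 + (64 - 1*14/3)) = -6038 + (125 + (64 - 14/3))/(-1 + 83 + (64 - 14/3)) = -6038 + (125 + 178/3)/(-1 + 83 + 178/3) = -6038 + (553/3)/(424/3) = -6038 + (3/424)*(553/3) = -6038 + 553/424 = -2559559/424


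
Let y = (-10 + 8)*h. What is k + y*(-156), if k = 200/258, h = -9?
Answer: -362132/129 ≈ -2807.2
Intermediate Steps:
k = 100/129 (k = 200*(1/258) = 100/129 ≈ 0.77519)
y = 18 (y = (-10 + 8)*(-9) = -2*(-9) = 18)
k + y*(-156) = 100/129 + 18*(-156) = 100/129 - 2808 = -362132/129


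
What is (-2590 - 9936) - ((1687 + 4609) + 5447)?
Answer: -24269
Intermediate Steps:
(-2590 - 9936) - ((1687 + 4609) + 5447) = -12526 - (6296 + 5447) = -12526 - 1*11743 = -12526 - 11743 = -24269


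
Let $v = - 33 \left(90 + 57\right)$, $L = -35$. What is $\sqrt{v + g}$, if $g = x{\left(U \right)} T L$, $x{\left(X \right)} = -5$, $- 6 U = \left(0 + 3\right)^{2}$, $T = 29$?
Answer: $4 \sqrt{14} \approx 14.967$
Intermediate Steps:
$U = - \frac{3}{2}$ ($U = - \frac{\left(0 + 3\right)^{2}}{6} = - \frac{3^{2}}{6} = \left(- \frac{1}{6}\right) 9 = - \frac{3}{2} \approx -1.5$)
$g = 5075$ ($g = \left(-5\right) 29 \left(-35\right) = \left(-145\right) \left(-35\right) = 5075$)
$v = -4851$ ($v = \left(-33\right) 147 = -4851$)
$\sqrt{v + g} = \sqrt{-4851 + 5075} = \sqrt{224} = 4 \sqrt{14}$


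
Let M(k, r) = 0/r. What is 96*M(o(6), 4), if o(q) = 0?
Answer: 0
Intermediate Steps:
M(k, r) = 0
96*M(o(6), 4) = 96*0 = 0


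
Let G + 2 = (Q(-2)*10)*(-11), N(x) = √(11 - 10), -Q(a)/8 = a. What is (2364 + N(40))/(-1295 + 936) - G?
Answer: 630193/359 ≈ 1755.4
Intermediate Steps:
Q(a) = -8*a
N(x) = 1 (N(x) = √1 = 1)
G = -1762 (G = -2 + (-8*(-2)*10)*(-11) = -2 + (16*10)*(-11) = -2 + 160*(-11) = -2 - 1760 = -1762)
(2364 + N(40))/(-1295 + 936) - G = (2364 + 1)/(-1295 + 936) - 1*(-1762) = 2365/(-359) + 1762 = 2365*(-1/359) + 1762 = -2365/359 + 1762 = 630193/359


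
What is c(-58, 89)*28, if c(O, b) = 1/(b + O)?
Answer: 28/31 ≈ 0.90323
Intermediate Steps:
c(O, b) = 1/(O + b)
c(-58, 89)*28 = 28/(-58 + 89) = 28/31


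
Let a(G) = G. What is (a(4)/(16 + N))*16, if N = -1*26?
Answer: -32/5 ≈ -6.4000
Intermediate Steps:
N = -26
(a(4)/(16 + N))*16 = (4/(16 - 26))*16 = (4/(-10))*16 = (4*(-⅒))*16 = -⅖*16 = -32/5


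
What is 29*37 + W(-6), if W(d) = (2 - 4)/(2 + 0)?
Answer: 1072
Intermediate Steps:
W(d) = -1 (W(d) = -2/2 = -2*½ = -1)
29*37 + W(-6) = 29*37 - 1 = 1073 - 1 = 1072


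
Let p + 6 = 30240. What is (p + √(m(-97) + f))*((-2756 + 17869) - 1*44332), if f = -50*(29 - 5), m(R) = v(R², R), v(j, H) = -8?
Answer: -883407246 - 58438*I*√302 ≈ -8.8341e+8 - 1.0155e+6*I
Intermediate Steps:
m(R) = -8
f = -1200 (f = -50*24 = -1200)
p = 30234 (p = -6 + 30240 = 30234)
(p + √(m(-97) + f))*((-2756 + 17869) - 1*44332) = (30234 + √(-8 - 1200))*((-2756 + 17869) - 1*44332) = (30234 + √(-1208))*(15113 - 44332) = (30234 + 2*I*√302)*(-29219) = -883407246 - 58438*I*√302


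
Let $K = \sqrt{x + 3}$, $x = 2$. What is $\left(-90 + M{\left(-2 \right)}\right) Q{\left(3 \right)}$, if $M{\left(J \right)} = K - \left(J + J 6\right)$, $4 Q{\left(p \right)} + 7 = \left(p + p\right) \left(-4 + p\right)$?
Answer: $247 - \frac{13 \sqrt{5}}{4} \approx 239.73$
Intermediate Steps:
$K = \sqrt{5}$ ($K = \sqrt{2 + 3} = \sqrt{5} \approx 2.2361$)
$Q{\left(p \right)} = - \frac{7}{4} + \frac{p \left(-4 + p\right)}{2}$ ($Q{\left(p \right)} = - \frac{7}{4} + \frac{\left(p + p\right) \left(-4 + p\right)}{4} = - \frac{7}{4} + \frac{2 p \left(-4 + p\right)}{4} = - \frac{7}{4} + \frac{p \left(-4 + p\right)}{2}$)
$M{\left(J \right)} = \sqrt{5} - 7 J$ ($M{\left(J \right)} = \sqrt{5} - \left(J + J 6\right) = \sqrt{5} - \left(J + 6 J\right) = \sqrt{5} - 7 J$)
$\left(-90 + M{\left(-2 \right)}\right) Q{\left(3 \right)} = \left(-90 + \left(\sqrt{5} - -14\right)\right) \left(- \frac{7}{4} + \frac{3^{2}}{2} - 6\right) = \left(-90 + \left(\sqrt{5} + 14\right)\right) \left(- \frac{7}{4} + \frac{1}{2} \cdot 9 - 6\right) = \left(-90 + \left(14 + \sqrt{5}\right)\right) \left(- \frac{7}{4} + \frac{9}{2} - 6\right) = \left(-76 + \sqrt{5}\right) \left(- \frac{13}{4}\right) = 247 - \frac{13 \sqrt{5}}{4}$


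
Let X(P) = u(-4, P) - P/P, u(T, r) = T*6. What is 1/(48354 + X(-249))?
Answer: 1/48329 ≈ 2.0692e-5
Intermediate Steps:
u(T, r) = 6*T
X(P) = -25 (X(P) = 6*(-4) - P/P = -24 - 1*1 = -24 - 1 = -25)
1/(48354 + X(-249)) = 1/(48354 - 25) = 1/48329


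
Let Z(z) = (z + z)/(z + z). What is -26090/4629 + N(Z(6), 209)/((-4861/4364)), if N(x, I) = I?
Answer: -4348823294/22501569 ≈ -193.27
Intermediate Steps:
Z(z) = 1 (Z(z) = (2*z)/((2*z)) = (2*z)*(1/(2*z)) = 1)
-26090/4629 + N(Z(6), 209)/((-4861/4364)) = -26090/4629 + 209/((-4861/4364)) = -26090*1/4629 + 209/((-4861*1/4364)) = -26090/4629 + 209/(-4861/4364) = -26090/4629 + 209*(-4364/4861) = -26090/4629 - 912076/4861 = -4348823294/22501569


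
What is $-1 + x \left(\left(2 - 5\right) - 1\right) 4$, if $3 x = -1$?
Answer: $\frac{13}{3} \approx 4.3333$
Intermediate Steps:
$x = - \frac{1}{3}$ ($x = \frac{1}{3} \left(-1\right) = - \frac{1}{3} \approx -0.33333$)
$-1 + x \left(\left(2 - 5\right) - 1\right) 4 = -1 + - \frac{\left(2 - 5\right) - 1}{3} \cdot 4 = -1 + - \frac{-3 - 1}{3} \cdot 4 = -1 + \left(- \frac{1}{3}\right) \left(-4\right) 4 = -1 + \frac{4}{3} \cdot 4 = -1 + \frac{16}{3} = \frac{13}{3}$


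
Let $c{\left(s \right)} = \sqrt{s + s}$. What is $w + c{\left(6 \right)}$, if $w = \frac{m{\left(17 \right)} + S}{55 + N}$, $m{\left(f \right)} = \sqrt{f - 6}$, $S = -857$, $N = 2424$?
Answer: $- \frac{857}{2479} + 2 \sqrt{3} + \frac{\sqrt{11}}{2479} \approx 3.1197$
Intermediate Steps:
$c{\left(s \right)} = \sqrt{2} \sqrt{s}$ ($c{\left(s \right)} = \sqrt{2 s} = \sqrt{2} \sqrt{s}$)
$m{\left(f \right)} = \sqrt{-6 + f}$
$w = - \frac{857}{2479} + \frac{\sqrt{11}}{2479}$ ($w = \frac{\sqrt{-6 + 17} - 857}{55 + 2424} = \frac{\sqrt{11} - 857}{2479} = \left(-857 + \sqrt{11}\right) \frac{1}{2479} = - \frac{857}{2479} + \frac{\sqrt{11}}{2479} \approx -0.34437$)
$w + c{\left(6 \right)} = \left(- \frac{857}{2479} + \frac{\sqrt{11}}{2479}\right) + \sqrt{2} \sqrt{6} = \left(- \frac{857}{2479} + \frac{\sqrt{11}}{2479}\right) + 2 \sqrt{3} = - \frac{857}{2479} + 2 \sqrt{3} + \frac{\sqrt{11}}{2479}$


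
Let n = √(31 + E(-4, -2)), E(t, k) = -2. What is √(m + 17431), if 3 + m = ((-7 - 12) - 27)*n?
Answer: √(17428 - 46*√29) ≈ 131.07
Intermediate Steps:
n = √29 (n = √(31 - 2) = √29 ≈ 5.3852)
m = -3 - 46*√29 (m = -3 + ((-7 - 12) - 27)*√29 = -3 + (-19 - 27)*√29 = -3 - 46*√29 ≈ -250.72)
√(m + 17431) = √((-3 - 46*√29) + 17431) = √(17428 - 46*√29)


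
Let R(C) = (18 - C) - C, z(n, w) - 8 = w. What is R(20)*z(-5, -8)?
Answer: 0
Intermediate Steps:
z(n, w) = 8 + w
R(C) = 18 - 2*C
R(20)*z(-5, -8) = (18 - 2*20)*(8 - 8) = (18 - 40)*0 = -22*0 = 0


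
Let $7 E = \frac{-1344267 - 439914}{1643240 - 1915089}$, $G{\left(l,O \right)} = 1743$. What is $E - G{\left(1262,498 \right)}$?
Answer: $- \frac{473577924}{271849} \approx -1742.1$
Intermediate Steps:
$E = \frac{254883}{271849}$ ($E = \frac{\left(-1344267 - 439914\right) \frac{1}{1643240 - 1915089}}{7} = \frac{\left(-1784181\right) \frac{1}{-271849}}{7} = \frac{\left(-1784181\right) \left(- \frac{1}{271849}\right)}{7} = \frac{1}{7} \cdot \frac{1784181}{271849} = \frac{254883}{271849} \approx 0.93759$)
$E - G{\left(1262,498 \right)} = \frac{254883}{271849} - 1743 = - \frac{473577924}{271849}$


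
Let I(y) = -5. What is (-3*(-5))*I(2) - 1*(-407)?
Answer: 332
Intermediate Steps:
(-3*(-5))*I(2) - 1*(-407) = -3*(-5)*(-5) - 1*(-407) = 15*(-5) + 407 = -75 + 407 = 332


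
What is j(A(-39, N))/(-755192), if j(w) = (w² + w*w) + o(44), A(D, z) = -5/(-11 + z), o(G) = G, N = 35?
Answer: -12697/217495296 ≈ -5.8378e-5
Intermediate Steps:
A(D, z) = -5/(-11 + z)
j(w) = 44 + 2*w² (j(w) = (w² + w*w) + 44 = (w² + w²) + 44 = 2*w² + 44 = 44 + 2*w²)
j(A(-39, N))/(-755192) = (44 + 2*(-5/(-11 + 35))²)/(-755192) = (44 + 2*(-5/24)²)*(-1/755192) = (44 + 2*(25/576))*(-1/755192) = (44 + 25/288)*(-1/755192) = (12697/288)*(-1/755192) = -12697/217495296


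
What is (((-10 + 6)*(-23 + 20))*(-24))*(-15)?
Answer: 4320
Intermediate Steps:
(((-10 + 6)*(-23 + 20))*(-24))*(-15) = (-4*(-3)*(-24))*(-15) = (12*(-24))*(-15) = -288*(-15) = 4320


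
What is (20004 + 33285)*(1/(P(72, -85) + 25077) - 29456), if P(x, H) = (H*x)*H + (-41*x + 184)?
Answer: -851565952393767/542509 ≈ -1.5697e+9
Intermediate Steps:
P(x, H) = 184 - 41*x + x*H² (P(x, H) = x*H² + (184 - 41*x) = 184 - 41*x + x*H²)
(20004 + 33285)*(1/(P(72, -85) + 25077) - 29456) = (20004 + 33285)*(1/((184 - 41*72 + 72*(-85)²) + 25077) - 29456) = 53289*(1/((184 - 2952 + 72*7225) + 25077) - 29456) = 53289*(1/((184 - 2952 + 520200) + 25077) - 29456) = 53289*(1/(517432 + 25077) - 29456) = 53289*(1/542509 - 29456) = 53289*(-15980145103/542509) = -851565952393767/542509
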